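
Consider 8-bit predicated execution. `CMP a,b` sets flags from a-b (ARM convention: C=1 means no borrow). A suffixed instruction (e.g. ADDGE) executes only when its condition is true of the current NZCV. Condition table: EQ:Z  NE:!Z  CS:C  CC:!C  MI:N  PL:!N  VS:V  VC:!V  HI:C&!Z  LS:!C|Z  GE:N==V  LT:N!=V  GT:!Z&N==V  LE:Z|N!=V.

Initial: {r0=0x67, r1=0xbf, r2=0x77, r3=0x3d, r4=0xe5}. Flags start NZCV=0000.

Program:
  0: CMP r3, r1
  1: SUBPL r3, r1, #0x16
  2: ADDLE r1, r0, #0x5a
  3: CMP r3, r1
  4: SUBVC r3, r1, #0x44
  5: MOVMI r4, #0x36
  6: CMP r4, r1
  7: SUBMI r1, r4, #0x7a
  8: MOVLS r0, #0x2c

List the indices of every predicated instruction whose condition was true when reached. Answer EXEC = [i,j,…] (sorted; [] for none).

0: ✓ CMP  NZCV=0000
1: ✓ SUBPL  r3←0xa9
2: · ADDLE
3: ✓ CMP  NZCV=1000
4: ✓ SUBVC  r3←0x7b
5: ✓ MOVMI  r4←0x36
6: ✓ CMP  NZCV=0000
7: · SUBMI
8: ✓ MOVLS  r0←0x2c

EXEC = [1,4,5,8]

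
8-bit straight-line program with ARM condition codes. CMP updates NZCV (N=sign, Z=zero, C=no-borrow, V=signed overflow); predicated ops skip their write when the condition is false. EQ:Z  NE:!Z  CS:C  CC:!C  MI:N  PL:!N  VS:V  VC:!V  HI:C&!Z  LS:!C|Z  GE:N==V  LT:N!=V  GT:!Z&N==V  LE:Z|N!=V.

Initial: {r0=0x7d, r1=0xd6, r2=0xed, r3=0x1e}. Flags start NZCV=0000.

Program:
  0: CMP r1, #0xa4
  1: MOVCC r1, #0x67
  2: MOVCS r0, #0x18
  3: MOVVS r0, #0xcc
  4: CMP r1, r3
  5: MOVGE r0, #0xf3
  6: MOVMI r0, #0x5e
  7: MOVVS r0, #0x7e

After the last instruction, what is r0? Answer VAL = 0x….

0: ✓ CMP  NZCV=0010
1: · MOVCC
2: ✓ MOVCS  r0←0x18
3: · MOVVS
4: ✓ CMP  NZCV=1010
5: · MOVGE
6: ✓ MOVMI  r0←0x5e
7: · MOVVS

VAL = 0x5e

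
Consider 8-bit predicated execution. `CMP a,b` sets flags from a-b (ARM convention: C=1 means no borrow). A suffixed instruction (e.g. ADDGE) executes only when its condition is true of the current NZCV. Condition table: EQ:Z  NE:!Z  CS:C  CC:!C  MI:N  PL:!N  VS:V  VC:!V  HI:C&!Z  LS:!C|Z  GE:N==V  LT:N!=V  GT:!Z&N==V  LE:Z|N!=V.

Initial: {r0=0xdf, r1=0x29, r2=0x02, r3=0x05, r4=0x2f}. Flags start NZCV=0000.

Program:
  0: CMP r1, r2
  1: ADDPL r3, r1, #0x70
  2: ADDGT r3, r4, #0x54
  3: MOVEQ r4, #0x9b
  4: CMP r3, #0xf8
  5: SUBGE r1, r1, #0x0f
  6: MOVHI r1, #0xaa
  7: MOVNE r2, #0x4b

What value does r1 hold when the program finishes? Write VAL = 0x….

0: ✓ CMP  NZCV=0010
1: ✓ ADDPL  r3←0x99
2: ✓ ADDGT  r3←0x83
3: · MOVEQ
4: ✓ CMP  NZCV=1000
5: · SUBGE
6: · MOVHI
7: ✓ MOVNE  r2←0x4b

VAL = 0x29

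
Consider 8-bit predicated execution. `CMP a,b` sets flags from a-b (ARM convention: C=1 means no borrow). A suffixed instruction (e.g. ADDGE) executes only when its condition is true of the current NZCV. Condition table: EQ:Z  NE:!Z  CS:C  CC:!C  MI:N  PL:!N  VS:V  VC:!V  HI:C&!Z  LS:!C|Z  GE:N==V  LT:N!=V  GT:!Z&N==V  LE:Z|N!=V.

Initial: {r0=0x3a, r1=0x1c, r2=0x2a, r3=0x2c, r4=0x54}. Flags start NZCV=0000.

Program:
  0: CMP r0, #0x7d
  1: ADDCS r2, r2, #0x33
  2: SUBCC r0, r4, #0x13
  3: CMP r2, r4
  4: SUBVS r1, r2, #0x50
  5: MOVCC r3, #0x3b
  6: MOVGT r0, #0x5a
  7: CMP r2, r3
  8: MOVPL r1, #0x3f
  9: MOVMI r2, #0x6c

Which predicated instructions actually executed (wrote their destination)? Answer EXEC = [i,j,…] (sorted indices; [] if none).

EXEC = [2,5,9]

[0] flags=1000 → (cmp)
[1] flags=1000 CS?F → skip
[2] flags=1000 CC?T → r0=0x41
[3] flags=1000 → (cmp)
[4] flags=1000 VS?F → skip
[5] flags=1000 CC?T → r3=0x3b
[6] flags=1000 GT?F → skip
[7] flags=1000 → (cmp)
[8] flags=1000 PL?F → skip
[9] flags=1000 MI?T → r2=0x6c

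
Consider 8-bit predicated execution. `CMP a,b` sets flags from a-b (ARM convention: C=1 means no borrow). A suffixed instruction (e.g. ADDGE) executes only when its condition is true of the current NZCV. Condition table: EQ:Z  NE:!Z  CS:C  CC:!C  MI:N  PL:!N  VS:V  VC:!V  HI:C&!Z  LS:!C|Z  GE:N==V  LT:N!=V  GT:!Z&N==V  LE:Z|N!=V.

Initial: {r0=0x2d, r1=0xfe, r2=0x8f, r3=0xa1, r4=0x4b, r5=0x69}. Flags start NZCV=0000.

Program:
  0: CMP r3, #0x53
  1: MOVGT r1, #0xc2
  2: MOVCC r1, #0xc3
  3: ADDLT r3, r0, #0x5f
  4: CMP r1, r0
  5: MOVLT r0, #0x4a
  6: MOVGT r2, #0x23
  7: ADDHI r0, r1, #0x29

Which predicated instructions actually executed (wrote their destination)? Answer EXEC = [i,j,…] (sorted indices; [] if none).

EXEC = [3,5,7]

0: ✓ CMP  NZCV=0011
1: · MOVGT
2: · MOVCC
3: ✓ ADDLT  r3←0x8c
4: ✓ CMP  NZCV=1010
5: ✓ MOVLT  r0←0x4a
6: · MOVGT
7: ✓ ADDHI  r0←0x27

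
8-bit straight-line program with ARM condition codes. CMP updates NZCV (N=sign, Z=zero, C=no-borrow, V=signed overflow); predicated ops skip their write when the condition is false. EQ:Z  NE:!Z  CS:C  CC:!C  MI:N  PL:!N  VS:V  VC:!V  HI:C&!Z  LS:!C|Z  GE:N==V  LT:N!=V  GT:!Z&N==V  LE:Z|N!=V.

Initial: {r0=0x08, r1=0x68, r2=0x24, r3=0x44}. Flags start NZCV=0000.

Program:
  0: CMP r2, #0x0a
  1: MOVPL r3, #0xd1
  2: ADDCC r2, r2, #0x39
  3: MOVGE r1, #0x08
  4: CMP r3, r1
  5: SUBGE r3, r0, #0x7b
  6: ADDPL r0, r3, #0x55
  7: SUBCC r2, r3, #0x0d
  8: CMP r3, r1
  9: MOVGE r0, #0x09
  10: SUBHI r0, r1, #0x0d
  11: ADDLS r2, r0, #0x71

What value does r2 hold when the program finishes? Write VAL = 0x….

[0] flags=0010 → (cmp)
[1] flags=0010 PL?T → r3=0xd1
[2] flags=0010 CC?F → skip
[3] flags=0010 GE?T → r1=0x08
[4] flags=1010 → (cmp)
[5] flags=1010 GE?F → skip
[6] flags=1010 PL?F → skip
[7] flags=1010 CC?F → skip
[8] flags=1010 → (cmp)
[9] flags=1010 GE?F → skip
[10] flags=1010 HI?T → r0=0xfb
[11] flags=1010 LS?F → skip

VAL = 0x24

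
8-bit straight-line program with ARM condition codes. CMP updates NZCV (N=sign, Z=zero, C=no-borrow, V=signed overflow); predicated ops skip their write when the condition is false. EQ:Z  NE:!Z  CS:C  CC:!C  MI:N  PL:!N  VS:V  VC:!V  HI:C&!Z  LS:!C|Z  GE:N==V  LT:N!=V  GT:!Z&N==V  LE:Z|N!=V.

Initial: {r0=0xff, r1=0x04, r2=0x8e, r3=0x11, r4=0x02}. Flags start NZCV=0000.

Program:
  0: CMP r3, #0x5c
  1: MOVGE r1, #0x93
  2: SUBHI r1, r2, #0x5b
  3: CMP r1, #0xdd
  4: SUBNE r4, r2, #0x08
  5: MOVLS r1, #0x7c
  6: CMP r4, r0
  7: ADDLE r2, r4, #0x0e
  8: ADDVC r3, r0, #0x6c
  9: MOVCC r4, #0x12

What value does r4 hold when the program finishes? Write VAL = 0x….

VAL = 0x12

0: ✓ CMP  NZCV=1000
1: · MOVGE
2: · SUBHI
3: ✓ CMP  NZCV=0000
4: ✓ SUBNE  r4←0x86
5: ✓ MOVLS  r1←0x7c
6: ✓ CMP  NZCV=1000
7: ✓ ADDLE  r2←0x94
8: ✓ ADDVC  r3←0x6b
9: ✓ MOVCC  r4←0x12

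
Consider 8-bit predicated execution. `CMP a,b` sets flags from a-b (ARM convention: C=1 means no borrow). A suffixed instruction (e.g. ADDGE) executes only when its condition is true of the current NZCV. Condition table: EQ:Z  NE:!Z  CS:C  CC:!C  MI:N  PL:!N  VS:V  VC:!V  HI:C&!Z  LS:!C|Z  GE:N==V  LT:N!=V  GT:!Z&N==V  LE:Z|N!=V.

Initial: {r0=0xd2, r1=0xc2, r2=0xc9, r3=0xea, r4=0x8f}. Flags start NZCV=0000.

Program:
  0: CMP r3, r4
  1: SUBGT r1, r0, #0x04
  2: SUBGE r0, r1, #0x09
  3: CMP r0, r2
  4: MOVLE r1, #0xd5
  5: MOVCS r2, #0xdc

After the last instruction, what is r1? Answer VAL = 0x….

0: ✓ CMP  NZCV=0010
1: ✓ SUBGT  r1←0xce
2: ✓ SUBGE  r0←0xc5
3: ✓ CMP  NZCV=1000
4: ✓ MOVLE  r1←0xd5
5: · MOVCS

VAL = 0xd5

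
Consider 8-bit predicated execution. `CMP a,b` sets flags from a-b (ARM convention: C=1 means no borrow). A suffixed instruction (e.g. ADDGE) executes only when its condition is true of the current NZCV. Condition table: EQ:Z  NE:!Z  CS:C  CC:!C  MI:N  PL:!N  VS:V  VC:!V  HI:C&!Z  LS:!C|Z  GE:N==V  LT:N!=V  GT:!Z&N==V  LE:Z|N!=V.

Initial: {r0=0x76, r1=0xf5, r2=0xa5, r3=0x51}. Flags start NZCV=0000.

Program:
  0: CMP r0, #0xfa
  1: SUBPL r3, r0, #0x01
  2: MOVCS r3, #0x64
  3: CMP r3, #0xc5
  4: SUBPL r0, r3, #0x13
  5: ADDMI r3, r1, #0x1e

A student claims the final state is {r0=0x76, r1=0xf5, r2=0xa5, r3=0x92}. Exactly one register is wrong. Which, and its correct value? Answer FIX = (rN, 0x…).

FIX = (r3, 0x13)

[0] flags=0000 → (cmp)
[1] flags=0000 PL?T → r3=0x75
[2] flags=0000 CS?F → skip
[3] flags=1001 → (cmp)
[4] flags=1001 PL?F → skip
[5] flags=1001 MI?T → r3=0x13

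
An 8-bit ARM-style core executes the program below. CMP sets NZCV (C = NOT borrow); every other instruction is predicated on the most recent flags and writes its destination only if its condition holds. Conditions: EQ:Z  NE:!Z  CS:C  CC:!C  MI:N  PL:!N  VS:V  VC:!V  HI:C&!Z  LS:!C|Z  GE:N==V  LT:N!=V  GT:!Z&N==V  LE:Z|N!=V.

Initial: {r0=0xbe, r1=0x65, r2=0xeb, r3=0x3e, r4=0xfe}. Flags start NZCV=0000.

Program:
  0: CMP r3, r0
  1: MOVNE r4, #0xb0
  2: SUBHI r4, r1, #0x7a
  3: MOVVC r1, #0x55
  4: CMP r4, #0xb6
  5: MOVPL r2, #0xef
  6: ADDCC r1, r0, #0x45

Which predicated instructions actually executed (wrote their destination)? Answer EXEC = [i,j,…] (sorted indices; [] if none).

[0] flags=1001 → (cmp)
[1] flags=1001 NE?T → r4=0xb0
[2] flags=1001 HI?F → skip
[3] flags=1001 VC?F → skip
[4] flags=1000 → (cmp)
[5] flags=1000 PL?F → skip
[6] flags=1000 CC?T → r1=0x03

EXEC = [1,6]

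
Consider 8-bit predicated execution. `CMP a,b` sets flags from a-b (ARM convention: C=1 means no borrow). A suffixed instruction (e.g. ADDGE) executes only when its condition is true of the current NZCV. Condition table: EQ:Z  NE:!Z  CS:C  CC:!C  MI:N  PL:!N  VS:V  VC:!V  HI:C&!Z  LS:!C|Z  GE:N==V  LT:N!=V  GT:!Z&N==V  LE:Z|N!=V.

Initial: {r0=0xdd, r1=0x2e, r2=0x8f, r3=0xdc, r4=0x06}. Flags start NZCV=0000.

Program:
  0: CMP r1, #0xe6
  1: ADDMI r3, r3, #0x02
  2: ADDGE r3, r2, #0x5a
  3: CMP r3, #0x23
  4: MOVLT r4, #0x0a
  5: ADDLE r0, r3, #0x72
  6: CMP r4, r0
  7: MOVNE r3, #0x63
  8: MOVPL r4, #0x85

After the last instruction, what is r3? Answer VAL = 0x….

VAL = 0x63

[0] flags=0000 → (cmp)
[1] flags=0000 MI?F → skip
[2] flags=0000 GE?T → r3=0xe9
[3] flags=1010 → (cmp)
[4] flags=1010 LT?T → r4=0x0a
[5] flags=1010 LE?T → r0=0x5b
[6] flags=1000 → (cmp)
[7] flags=1000 NE?T → r3=0x63
[8] flags=1000 PL?F → skip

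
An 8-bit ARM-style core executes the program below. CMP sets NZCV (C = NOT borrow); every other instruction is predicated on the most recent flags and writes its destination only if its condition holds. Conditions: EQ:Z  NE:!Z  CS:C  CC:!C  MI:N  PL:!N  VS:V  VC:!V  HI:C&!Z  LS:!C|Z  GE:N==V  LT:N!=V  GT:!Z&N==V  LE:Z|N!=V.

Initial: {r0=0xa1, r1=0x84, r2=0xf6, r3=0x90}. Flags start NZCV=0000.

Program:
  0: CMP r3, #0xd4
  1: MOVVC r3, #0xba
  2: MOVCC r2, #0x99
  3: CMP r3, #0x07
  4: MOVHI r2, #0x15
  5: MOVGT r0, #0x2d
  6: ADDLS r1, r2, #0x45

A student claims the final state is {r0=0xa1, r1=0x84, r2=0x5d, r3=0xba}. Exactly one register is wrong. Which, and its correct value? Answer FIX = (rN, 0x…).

FIX = (r2, 0x15)

[0] flags=1000 → (cmp)
[1] flags=1000 VC?T → r3=0xba
[2] flags=1000 CC?T → r2=0x99
[3] flags=1010 → (cmp)
[4] flags=1010 HI?T → r2=0x15
[5] flags=1010 GT?F → skip
[6] flags=1010 LS?F → skip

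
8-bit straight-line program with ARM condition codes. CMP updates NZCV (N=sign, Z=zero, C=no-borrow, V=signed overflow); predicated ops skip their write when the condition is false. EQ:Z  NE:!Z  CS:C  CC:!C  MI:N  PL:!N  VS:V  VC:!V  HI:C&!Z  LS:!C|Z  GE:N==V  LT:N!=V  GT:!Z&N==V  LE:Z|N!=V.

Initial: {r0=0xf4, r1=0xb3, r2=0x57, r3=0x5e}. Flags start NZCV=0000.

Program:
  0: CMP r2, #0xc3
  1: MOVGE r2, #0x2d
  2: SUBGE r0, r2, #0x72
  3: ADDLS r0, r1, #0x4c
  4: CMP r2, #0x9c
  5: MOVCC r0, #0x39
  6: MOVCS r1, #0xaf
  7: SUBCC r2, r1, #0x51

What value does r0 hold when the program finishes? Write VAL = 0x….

VAL = 0x39

0: ✓ CMP  NZCV=1001
1: ✓ MOVGE  r2←0x2d
2: ✓ SUBGE  r0←0xbb
3: ✓ ADDLS  r0←0xff
4: ✓ CMP  NZCV=1001
5: ✓ MOVCC  r0←0x39
6: · MOVCS
7: ✓ SUBCC  r2←0x62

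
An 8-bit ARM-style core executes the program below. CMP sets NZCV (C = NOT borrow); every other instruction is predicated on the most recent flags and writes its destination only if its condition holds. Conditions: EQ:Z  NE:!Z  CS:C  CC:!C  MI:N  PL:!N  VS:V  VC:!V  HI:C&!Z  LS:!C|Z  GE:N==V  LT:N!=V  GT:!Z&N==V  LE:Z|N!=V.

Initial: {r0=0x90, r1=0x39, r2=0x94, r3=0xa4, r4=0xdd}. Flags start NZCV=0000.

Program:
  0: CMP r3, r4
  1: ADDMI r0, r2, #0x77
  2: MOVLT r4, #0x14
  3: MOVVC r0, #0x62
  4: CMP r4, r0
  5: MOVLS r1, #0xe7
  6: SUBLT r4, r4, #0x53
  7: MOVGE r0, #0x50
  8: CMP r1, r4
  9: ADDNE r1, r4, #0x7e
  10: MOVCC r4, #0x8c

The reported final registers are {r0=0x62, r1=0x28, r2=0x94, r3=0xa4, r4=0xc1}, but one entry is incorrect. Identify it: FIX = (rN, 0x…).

FIX = (r1, 0x3f)

0: ✓ CMP  NZCV=1000
1: ✓ ADDMI  r0←0x0b
2: ✓ MOVLT  r4←0x14
3: ✓ MOVVC  r0←0x62
4: ✓ CMP  NZCV=1000
5: ✓ MOVLS  r1←0xe7
6: ✓ SUBLT  r4←0xc1
7: · MOVGE
8: ✓ CMP  NZCV=0010
9: ✓ ADDNE  r1←0x3f
10: · MOVCC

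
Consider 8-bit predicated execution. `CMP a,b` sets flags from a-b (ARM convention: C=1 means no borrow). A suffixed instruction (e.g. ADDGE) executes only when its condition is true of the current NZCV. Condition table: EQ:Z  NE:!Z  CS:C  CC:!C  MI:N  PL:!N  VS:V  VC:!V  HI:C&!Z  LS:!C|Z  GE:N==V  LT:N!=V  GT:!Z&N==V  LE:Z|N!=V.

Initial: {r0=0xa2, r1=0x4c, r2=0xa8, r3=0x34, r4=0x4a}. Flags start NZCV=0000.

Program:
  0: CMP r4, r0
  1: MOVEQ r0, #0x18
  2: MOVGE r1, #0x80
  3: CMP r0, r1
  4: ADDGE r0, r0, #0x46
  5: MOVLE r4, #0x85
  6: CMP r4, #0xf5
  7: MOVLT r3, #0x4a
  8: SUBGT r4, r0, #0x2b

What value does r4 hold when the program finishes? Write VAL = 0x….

VAL = 0xbd

0: ✓ CMP  NZCV=1001
1: · MOVEQ
2: ✓ MOVGE  r1←0x80
3: ✓ CMP  NZCV=0010
4: ✓ ADDGE  r0←0xe8
5: · MOVLE
6: ✓ CMP  NZCV=0000
7: · MOVLT
8: ✓ SUBGT  r4←0xbd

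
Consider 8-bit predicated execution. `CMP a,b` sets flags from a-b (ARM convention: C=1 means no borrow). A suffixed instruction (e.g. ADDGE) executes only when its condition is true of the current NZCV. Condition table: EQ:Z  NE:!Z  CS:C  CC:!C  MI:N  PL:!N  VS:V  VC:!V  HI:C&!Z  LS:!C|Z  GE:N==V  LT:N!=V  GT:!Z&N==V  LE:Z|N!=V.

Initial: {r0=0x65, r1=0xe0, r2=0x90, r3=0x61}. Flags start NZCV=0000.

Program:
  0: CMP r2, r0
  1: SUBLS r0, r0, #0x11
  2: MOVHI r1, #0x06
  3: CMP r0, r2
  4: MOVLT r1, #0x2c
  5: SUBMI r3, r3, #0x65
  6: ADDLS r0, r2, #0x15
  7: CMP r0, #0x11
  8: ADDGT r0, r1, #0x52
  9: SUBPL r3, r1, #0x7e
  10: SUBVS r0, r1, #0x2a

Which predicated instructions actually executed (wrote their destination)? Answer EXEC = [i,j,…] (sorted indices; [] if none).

[0] flags=0011 → (cmp)
[1] flags=0011 LS?F → skip
[2] flags=0011 HI?T → r1=0x06
[3] flags=1001 → (cmp)
[4] flags=1001 LT?F → skip
[5] flags=1001 MI?T → r3=0xfc
[6] flags=1001 LS?T → r0=0xa5
[7] flags=1010 → (cmp)
[8] flags=1010 GT?F → skip
[9] flags=1010 PL?F → skip
[10] flags=1010 VS?F → skip

EXEC = [2,5,6]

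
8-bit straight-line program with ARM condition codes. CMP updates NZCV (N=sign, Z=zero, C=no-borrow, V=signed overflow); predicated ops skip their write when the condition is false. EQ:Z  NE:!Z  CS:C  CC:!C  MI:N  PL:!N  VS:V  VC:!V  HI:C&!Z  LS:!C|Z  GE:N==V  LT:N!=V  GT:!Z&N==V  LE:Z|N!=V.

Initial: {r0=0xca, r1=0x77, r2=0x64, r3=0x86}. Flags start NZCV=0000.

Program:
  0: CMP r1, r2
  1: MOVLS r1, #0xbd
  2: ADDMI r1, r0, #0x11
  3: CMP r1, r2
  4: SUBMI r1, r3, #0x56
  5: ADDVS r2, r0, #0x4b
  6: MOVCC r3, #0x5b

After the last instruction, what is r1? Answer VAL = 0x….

[0] flags=0010 → (cmp)
[1] flags=0010 LS?F → skip
[2] flags=0010 MI?F → skip
[3] flags=0010 → (cmp)
[4] flags=0010 MI?F → skip
[5] flags=0010 VS?F → skip
[6] flags=0010 CC?F → skip

VAL = 0x77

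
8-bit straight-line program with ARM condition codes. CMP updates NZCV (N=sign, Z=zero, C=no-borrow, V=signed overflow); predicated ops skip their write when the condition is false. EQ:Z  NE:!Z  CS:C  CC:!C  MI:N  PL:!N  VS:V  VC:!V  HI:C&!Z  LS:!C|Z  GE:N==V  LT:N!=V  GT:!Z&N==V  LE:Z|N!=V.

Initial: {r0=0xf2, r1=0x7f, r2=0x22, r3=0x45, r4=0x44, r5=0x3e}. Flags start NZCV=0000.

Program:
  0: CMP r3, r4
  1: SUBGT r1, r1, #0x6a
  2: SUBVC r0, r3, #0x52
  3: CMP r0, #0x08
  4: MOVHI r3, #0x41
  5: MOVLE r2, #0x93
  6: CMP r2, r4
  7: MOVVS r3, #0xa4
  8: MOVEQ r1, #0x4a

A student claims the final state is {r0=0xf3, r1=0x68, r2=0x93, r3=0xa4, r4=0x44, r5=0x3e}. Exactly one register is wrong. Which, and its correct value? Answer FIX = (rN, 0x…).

0: ✓ CMP  NZCV=0010
1: ✓ SUBGT  r1←0x15
2: ✓ SUBVC  r0←0xf3
3: ✓ CMP  NZCV=1010
4: ✓ MOVHI  r3←0x41
5: ✓ MOVLE  r2←0x93
6: ✓ CMP  NZCV=0011
7: ✓ MOVVS  r3←0xa4
8: · MOVEQ

FIX = (r1, 0x15)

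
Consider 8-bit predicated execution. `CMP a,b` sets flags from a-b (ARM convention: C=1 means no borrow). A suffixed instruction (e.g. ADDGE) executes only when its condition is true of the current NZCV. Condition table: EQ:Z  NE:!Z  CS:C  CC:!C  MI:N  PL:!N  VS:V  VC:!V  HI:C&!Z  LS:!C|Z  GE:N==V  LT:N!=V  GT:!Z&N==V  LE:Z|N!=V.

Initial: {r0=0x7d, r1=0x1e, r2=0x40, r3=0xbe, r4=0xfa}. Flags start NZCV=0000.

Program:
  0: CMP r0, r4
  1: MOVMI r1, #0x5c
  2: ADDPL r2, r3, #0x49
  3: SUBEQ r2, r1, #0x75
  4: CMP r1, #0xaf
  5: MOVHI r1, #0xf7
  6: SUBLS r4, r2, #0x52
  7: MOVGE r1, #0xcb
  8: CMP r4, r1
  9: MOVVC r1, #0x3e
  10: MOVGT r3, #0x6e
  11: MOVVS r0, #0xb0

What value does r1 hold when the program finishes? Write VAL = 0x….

VAL = 0x3e

[0] flags=1001 → (cmp)
[1] flags=1001 MI?T → r1=0x5c
[2] flags=1001 PL?F → skip
[3] flags=1001 EQ?F → skip
[4] flags=1001 → (cmp)
[5] flags=1001 HI?F → skip
[6] flags=1001 LS?T → r4=0xee
[7] flags=1001 GE?T → r1=0xcb
[8] flags=0010 → (cmp)
[9] flags=0010 VC?T → r1=0x3e
[10] flags=0010 GT?T → r3=0x6e
[11] flags=0010 VS?F → skip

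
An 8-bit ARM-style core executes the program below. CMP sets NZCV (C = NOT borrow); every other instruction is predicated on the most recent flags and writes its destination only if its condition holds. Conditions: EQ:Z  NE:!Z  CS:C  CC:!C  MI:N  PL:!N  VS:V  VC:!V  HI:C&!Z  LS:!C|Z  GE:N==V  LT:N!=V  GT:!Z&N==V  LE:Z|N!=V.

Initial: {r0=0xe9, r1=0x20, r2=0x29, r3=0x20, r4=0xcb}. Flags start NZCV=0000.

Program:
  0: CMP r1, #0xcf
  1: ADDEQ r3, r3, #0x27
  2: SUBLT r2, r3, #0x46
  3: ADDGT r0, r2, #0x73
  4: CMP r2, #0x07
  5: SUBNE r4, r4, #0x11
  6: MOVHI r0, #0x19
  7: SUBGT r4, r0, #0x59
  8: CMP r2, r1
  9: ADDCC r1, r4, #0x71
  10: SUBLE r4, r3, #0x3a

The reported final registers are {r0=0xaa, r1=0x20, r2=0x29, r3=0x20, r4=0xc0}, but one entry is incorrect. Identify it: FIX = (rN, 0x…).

FIX = (r0, 0x19)

0: ✓ CMP  NZCV=0000
1: · ADDEQ
2: · SUBLT
3: ✓ ADDGT  r0←0x9c
4: ✓ CMP  NZCV=0010
5: ✓ SUBNE  r4←0xba
6: ✓ MOVHI  r0←0x19
7: ✓ SUBGT  r4←0xc0
8: ✓ CMP  NZCV=0010
9: · ADDCC
10: · SUBLE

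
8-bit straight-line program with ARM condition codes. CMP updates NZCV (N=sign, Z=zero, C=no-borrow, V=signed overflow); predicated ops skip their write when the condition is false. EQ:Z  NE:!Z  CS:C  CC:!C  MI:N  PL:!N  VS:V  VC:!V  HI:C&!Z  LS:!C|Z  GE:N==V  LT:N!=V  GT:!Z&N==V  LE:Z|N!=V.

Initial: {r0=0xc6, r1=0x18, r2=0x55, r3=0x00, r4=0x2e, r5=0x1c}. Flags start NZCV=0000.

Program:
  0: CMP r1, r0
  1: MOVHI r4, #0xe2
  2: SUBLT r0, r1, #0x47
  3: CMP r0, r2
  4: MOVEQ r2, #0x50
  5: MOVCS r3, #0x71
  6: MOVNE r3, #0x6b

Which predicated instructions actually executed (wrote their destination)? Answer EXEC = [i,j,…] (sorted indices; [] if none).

[0] flags=0000 → (cmp)
[1] flags=0000 HI?F → skip
[2] flags=0000 LT?F → skip
[3] flags=0011 → (cmp)
[4] flags=0011 EQ?F → skip
[5] flags=0011 CS?T → r3=0x71
[6] flags=0011 NE?T → r3=0x6b

EXEC = [5,6]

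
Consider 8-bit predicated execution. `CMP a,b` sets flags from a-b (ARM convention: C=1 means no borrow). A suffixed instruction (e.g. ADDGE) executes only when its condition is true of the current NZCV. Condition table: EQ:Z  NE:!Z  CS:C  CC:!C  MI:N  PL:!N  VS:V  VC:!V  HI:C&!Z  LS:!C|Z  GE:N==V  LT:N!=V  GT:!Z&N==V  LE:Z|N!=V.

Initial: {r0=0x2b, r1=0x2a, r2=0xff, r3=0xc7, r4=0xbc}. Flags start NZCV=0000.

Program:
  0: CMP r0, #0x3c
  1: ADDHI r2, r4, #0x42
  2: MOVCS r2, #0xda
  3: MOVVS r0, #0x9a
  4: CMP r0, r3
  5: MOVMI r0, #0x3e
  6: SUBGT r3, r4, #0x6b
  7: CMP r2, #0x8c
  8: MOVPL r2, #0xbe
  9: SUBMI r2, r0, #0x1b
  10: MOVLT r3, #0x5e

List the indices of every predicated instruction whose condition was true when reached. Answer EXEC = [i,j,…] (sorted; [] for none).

EXEC = [6,8]

[0] flags=1000 → (cmp)
[1] flags=1000 HI?F → skip
[2] flags=1000 CS?F → skip
[3] flags=1000 VS?F → skip
[4] flags=0000 → (cmp)
[5] flags=0000 MI?F → skip
[6] flags=0000 GT?T → r3=0x51
[7] flags=0010 → (cmp)
[8] flags=0010 PL?T → r2=0xbe
[9] flags=0010 MI?F → skip
[10] flags=0010 LT?F → skip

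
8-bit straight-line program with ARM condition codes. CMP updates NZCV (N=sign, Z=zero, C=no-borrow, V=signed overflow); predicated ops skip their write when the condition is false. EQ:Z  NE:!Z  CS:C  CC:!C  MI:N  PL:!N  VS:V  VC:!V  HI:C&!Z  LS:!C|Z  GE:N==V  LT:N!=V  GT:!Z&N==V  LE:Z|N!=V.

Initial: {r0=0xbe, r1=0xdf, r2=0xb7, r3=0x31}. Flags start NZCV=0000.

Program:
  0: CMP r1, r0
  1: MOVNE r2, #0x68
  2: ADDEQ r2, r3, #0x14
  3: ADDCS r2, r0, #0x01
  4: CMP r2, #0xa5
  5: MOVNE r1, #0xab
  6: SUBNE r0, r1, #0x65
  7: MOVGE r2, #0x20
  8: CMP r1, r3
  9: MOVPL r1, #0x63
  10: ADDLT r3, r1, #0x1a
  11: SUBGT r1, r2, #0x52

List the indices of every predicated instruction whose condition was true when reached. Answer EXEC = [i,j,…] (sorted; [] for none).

EXEC = [1,3,5,6,7,9,10]

[0] flags=0010 → (cmp)
[1] flags=0010 NE?T → r2=0x68
[2] flags=0010 EQ?F → skip
[3] flags=0010 CS?T → r2=0xbf
[4] flags=0010 → (cmp)
[5] flags=0010 NE?T → r1=0xab
[6] flags=0010 NE?T → r0=0x46
[7] flags=0010 GE?T → r2=0x20
[8] flags=0011 → (cmp)
[9] flags=0011 PL?T → r1=0x63
[10] flags=0011 LT?T → r3=0x7d
[11] flags=0011 GT?F → skip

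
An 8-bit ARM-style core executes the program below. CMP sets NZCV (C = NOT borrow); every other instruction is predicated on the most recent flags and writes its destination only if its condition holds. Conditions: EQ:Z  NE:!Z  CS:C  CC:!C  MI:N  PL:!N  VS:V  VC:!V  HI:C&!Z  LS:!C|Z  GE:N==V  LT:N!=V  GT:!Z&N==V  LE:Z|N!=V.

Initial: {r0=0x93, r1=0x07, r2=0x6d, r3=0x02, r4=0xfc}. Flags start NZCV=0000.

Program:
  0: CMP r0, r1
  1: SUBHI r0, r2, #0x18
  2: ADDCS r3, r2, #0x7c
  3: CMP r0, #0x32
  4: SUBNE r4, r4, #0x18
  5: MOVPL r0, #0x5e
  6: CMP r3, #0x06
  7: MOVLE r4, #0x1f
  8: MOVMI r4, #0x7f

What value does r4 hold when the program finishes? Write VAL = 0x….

[0] flags=1010 → (cmp)
[1] flags=1010 HI?T → r0=0x55
[2] flags=1010 CS?T → r3=0xe9
[3] flags=0010 → (cmp)
[4] flags=0010 NE?T → r4=0xe4
[5] flags=0010 PL?T → r0=0x5e
[6] flags=1010 → (cmp)
[7] flags=1010 LE?T → r4=0x1f
[8] flags=1010 MI?T → r4=0x7f

VAL = 0x7f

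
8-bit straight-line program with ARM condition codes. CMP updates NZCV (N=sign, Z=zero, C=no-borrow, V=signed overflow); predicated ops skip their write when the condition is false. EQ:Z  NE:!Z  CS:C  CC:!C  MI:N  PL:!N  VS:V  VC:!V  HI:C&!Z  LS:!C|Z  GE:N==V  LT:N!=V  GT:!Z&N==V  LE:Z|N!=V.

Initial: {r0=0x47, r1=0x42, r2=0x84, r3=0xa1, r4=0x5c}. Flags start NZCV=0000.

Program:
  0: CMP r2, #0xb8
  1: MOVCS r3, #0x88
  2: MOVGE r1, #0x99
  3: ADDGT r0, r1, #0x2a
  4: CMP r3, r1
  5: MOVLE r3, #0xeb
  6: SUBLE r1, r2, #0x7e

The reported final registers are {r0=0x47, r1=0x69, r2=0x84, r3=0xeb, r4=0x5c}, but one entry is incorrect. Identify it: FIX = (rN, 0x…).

FIX = (r1, 0x06)

[0] flags=1000 → (cmp)
[1] flags=1000 CS?F → skip
[2] flags=1000 GE?F → skip
[3] flags=1000 GT?F → skip
[4] flags=0011 → (cmp)
[5] flags=0011 LE?T → r3=0xeb
[6] flags=0011 LE?T → r1=0x06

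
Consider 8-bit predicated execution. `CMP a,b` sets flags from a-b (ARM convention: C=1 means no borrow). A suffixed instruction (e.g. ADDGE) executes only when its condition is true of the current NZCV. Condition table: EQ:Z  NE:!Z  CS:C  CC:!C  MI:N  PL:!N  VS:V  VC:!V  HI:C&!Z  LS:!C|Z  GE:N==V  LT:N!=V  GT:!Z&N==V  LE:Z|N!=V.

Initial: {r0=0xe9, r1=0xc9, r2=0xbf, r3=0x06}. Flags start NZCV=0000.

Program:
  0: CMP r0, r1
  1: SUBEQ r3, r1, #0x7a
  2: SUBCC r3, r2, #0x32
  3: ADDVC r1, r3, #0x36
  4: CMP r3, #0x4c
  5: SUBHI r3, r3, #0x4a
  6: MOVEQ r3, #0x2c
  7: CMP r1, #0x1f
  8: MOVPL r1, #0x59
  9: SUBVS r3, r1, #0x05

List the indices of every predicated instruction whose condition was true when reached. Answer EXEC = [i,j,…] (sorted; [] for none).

0: ✓ CMP  NZCV=0010
1: · SUBEQ
2: · SUBCC
3: ✓ ADDVC  r1←0x3c
4: ✓ CMP  NZCV=1000
5: · SUBHI
6: · MOVEQ
7: ✓ CMP  NZCV=0010
8: ✓ MOVPL  r1←0x59
9: · SUBVS

EXEC = [3,8]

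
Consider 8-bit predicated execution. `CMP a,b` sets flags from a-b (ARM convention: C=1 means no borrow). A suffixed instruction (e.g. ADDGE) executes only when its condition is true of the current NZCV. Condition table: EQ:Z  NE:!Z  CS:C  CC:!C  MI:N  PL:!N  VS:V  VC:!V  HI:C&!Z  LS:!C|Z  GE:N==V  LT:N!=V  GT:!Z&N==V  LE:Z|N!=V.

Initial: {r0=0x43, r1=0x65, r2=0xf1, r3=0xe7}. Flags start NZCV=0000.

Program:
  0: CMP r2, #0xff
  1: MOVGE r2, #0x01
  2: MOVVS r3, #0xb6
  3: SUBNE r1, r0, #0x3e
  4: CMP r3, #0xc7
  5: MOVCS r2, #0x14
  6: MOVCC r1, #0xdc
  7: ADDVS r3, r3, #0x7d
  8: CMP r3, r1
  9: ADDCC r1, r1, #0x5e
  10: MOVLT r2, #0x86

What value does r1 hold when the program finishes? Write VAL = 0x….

0: ✓ CMP  NZCV=1000
1: · MOVGE
2: · MOVVS
3: ✓ SUBNE  r1←0x05
4: ✓ CMP  NZCV=0010
5: ✓ MOVCS  r2←0x14
6: · MOVCC
7: · ADDVS
8: ✓ CMP  NZCV=1010
9: · ADDCC
10: ✓ MOVLT  r2←0x86

VAL = 0x05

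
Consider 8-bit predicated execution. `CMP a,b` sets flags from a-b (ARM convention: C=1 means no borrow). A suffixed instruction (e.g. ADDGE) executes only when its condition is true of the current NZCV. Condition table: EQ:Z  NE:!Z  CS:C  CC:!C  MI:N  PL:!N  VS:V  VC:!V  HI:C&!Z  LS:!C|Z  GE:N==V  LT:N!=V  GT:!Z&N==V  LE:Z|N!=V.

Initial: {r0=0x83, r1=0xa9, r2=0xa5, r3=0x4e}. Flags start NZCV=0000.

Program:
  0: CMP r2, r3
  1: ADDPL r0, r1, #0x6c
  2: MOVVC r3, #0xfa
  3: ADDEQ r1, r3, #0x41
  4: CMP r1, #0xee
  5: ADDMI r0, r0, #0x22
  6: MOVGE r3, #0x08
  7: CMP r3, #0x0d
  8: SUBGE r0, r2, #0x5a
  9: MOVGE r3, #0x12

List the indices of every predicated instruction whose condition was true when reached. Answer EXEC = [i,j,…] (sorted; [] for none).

[0] flags=0011 → (cmp)
[1] flags=0011 PL?T → r0=0x15
[2] flags=0011 VC?F → skip
[3] flags=0011 EQ?F → skip
[4] flags=1000 → (cmp)
[5] flags=1000 MI?T → r0=0x37
[6] flags=1000 GE?F → skip
[7] flags=0010 → (cmp)
[8] flags=0010 GE?T → r0=0x4b
[9] flags=0010 GE?T → r3=0x12

EXEC = [1,5,8,9]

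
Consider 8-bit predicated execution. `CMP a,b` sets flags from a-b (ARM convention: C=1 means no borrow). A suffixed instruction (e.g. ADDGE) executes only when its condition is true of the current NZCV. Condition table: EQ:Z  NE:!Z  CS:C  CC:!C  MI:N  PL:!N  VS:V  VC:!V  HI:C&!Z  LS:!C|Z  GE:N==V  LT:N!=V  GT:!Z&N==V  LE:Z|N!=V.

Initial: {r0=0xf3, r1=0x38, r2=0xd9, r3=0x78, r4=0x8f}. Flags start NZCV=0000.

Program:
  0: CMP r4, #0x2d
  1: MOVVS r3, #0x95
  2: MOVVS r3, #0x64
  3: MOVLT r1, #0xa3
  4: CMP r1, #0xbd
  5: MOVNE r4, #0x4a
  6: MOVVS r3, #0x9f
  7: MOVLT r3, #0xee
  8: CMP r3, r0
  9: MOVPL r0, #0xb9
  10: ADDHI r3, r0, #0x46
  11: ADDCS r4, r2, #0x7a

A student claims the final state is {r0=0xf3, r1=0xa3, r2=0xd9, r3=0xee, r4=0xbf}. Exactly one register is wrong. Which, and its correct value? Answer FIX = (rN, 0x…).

FIX = (r4, 0x4a)

[0] flags=0011 → (cmp)
[1] flags=0011 VS?T → r3=0x95
[2] flags=0011 VS?T → r3=0x64
[3] flags=0011 LT?T → r1=0xa3
[4] flags=1000 → (cmp)
[5] flags=1000 NE?T → r4=0x4a
[6] flags=1000 VS?F → skip
[7] flags=1000 LT?T → r3=0xee
[8] flags=1000 → (cmp)
[9] flags=1000 PL?F → skip
[10] flags=1000 HI?F → skip
[11] flags=1000 CS?F → skip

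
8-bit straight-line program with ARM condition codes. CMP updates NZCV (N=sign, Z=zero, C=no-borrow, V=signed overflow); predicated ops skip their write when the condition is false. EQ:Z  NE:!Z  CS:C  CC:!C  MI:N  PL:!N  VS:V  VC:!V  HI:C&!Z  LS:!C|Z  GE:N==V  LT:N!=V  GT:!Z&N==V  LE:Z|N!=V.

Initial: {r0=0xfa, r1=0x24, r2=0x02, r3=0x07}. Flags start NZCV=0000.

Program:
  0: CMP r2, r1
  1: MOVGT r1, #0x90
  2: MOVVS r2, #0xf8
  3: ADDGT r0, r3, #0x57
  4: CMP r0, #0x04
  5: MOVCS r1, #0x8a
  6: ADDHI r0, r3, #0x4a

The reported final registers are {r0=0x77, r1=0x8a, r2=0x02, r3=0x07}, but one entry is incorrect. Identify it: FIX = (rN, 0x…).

FIX = (r0, 0x51)

[0] flags=1000 → (cmp)
[1] flags=1000 GT?F → skip
[2] flags=1000 VS?F → skip
[3] flags=1000 GT?F → skip
[4] flags=1010 → (cmp)
[5] flags=1010 CS?T → r1=0x8a
[6] flags=1010 HI?T → r0=0x51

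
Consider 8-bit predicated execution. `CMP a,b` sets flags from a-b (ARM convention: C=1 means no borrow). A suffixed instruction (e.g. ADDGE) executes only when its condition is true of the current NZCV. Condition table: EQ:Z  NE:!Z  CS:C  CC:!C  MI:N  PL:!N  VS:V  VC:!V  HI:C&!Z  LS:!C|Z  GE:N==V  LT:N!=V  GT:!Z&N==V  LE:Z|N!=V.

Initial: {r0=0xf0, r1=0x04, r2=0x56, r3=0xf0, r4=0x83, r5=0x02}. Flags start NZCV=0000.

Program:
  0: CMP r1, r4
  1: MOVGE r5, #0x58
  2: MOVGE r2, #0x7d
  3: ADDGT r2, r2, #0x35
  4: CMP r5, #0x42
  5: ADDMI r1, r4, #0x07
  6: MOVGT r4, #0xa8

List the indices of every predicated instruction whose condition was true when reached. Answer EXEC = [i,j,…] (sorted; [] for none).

[0] flags=1001 → (cmp)
[1] flags=1001 GE?T → r5=0x58
[2] flags=1001 GE?T → r2=0x7d
[3] flags=1001 GT?T → r2=0xb2
[4] flags=0010 → (cmp)
[5] flags=0010 MI?F → skip
[6] flags=0010 GT?T → r4=0xa8

EXEC = [1,2,3,6]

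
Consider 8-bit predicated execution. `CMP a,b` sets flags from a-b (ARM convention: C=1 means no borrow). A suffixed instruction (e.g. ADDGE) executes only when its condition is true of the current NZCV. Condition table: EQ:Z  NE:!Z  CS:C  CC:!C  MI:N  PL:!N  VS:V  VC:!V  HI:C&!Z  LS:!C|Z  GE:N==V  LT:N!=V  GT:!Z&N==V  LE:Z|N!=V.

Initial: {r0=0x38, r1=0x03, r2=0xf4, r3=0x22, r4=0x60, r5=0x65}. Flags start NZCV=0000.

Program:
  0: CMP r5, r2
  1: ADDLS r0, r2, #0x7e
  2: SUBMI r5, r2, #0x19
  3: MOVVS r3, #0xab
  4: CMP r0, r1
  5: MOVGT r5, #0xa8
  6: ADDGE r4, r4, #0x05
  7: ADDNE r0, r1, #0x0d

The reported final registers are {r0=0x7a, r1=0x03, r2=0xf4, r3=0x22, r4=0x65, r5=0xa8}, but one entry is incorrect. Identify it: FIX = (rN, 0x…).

0: ✓ CMP  NZCV=0000
1: ✓ ADDLS  r0←0x72
2: · SUBMI
3: · MOVVS
4: ✓ CMP  NZCV=0010
5: ✓ MOVGT  r5←0xa8
6: ✓ ADDGE  r4←0x65
7: ✓ ADDNE  r0←0x10

FIX = (r0, 0x10)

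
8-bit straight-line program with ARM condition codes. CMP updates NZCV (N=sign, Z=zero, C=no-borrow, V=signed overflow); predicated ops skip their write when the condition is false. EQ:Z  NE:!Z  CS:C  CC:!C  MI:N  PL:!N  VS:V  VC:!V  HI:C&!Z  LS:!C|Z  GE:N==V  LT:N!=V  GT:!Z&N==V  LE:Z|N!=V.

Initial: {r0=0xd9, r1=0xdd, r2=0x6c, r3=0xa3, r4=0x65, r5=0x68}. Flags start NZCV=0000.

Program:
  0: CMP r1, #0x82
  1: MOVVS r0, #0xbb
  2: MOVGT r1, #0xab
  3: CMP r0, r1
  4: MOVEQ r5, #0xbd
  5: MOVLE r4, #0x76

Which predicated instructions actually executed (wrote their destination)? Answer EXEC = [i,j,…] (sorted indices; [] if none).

[0] flags=0010 → (cmp)
[1] flags=0010 VS?F → skip
[2] flags=0010 GT?T → r1=0xab
[3] flags=0010 → (cmp)
[4] flags=0010 EQ?F → skip
[5] flags=0010 LE?F → skip

EXEC = [2]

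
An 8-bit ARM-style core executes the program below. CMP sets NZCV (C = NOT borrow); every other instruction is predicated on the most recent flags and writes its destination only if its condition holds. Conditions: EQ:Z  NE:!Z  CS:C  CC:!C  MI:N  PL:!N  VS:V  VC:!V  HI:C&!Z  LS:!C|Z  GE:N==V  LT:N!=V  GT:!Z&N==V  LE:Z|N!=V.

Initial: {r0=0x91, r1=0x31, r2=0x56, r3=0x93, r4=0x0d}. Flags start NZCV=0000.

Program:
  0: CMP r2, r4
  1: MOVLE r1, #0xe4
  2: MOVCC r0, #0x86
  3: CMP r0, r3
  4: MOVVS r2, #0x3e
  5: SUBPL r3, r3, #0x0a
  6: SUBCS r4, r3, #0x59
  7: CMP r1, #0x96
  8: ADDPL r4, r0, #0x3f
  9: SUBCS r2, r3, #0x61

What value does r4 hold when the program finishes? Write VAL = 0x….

VAL = 0x0d

0: ✓ CMP  NZCV=0010
1: · MOVLE
2: · MOVCC
3: ✓ CMP  NZCV=1000
4: · MOVVS
5: · SUBPL
6: · SUBCS
7: ✓ CMP  NZCV=1001
8: · ADDPL
9: · SUBCS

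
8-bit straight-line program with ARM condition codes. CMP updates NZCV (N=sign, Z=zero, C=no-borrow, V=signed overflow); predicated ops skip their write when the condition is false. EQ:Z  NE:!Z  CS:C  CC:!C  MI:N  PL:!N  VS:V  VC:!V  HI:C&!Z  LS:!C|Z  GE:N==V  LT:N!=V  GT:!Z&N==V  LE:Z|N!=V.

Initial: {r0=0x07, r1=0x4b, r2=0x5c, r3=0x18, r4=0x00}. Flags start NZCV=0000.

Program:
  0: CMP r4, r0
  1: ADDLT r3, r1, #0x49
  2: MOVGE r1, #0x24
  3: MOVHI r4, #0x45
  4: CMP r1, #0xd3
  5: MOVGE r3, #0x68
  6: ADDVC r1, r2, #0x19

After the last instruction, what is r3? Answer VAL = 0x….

VAL = 0x68

[0] flags=1000 → (cmp)
[1] flags=1000 LT?T → r3=0x94
[2] flags=1000 GE?F → skip
[3] flags=1000 HI?F → skip
[4] flags=0000 → (cmp)
[5] flags=0000 GE?T → r3=0x68
[6] flags=0000 VC?T → r1=0x75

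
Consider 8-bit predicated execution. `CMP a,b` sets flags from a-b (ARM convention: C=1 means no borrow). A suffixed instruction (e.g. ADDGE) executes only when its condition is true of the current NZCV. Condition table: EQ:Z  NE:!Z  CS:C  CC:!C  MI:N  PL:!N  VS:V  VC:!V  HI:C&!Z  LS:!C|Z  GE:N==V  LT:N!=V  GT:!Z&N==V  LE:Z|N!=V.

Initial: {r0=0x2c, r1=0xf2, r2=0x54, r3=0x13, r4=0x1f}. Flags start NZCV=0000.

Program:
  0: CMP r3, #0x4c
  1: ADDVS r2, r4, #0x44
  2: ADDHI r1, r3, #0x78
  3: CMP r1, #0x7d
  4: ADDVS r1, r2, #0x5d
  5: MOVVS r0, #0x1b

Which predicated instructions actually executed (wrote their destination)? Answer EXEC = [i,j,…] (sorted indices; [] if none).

EXEC = [4,5]

0: ✓ CMP  NZCV=1000
1: · ADDVS
2: · ADDHI
3: ✓ CMP  NZCV=0011
4: ✓ ADDVS  r1←0xb1
5: ✓ MOVVS  r0←0x1b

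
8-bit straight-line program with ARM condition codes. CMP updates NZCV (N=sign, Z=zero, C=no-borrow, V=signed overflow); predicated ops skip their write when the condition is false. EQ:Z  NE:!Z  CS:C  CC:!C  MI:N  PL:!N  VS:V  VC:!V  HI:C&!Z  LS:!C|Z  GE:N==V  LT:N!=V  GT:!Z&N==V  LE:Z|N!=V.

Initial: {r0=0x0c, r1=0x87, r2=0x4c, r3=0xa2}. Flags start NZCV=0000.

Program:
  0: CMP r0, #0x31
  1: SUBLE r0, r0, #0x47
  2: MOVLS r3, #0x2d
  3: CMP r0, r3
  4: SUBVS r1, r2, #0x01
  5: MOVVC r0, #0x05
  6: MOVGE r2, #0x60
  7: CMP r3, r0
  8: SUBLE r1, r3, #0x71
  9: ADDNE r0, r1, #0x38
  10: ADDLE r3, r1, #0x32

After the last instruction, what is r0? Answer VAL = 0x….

0: ✓ CMP  NZCV=1000
1: ✓ SUBLE  r0←0xc5
2: ✓ MOVLS  r3←0x2d
3: ✓ CMP  NZCV=1010
4: · SUBVS
5: ✓ MOVVC  r0←0x05
6: · MOVGE
7: ✓ CMP  NZCV=0010
8: · SUBLE
9: ✓ ADDNE  r0←0xbf
10: · ADDLE

VAL = 0xbf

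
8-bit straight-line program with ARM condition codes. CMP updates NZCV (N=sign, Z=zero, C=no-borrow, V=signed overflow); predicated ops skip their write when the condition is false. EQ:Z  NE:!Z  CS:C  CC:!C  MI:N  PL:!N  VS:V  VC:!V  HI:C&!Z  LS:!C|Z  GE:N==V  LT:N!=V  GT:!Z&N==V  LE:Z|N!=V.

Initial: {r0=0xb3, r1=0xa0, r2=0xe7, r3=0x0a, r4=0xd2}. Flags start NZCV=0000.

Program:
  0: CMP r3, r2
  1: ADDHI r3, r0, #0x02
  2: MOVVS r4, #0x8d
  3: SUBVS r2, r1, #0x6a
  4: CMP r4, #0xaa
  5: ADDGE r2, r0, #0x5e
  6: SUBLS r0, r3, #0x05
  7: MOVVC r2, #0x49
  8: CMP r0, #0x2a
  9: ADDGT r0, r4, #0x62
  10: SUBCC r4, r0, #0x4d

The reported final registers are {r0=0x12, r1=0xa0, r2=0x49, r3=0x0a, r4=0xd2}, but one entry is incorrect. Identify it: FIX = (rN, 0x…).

FIX = (r0, 0xb3)

[0] flags=0000 → (cmp)
[1] flags=0000 HI?F → skip
[2] flags=0000 VS?F → skip
[3] flags=0000 VS?F → skip
[4] flags=0010 → (cmp)
[5] flags=0010 GE?T → r2=0x11
[6] flags=0010 LS?F → skip
[7] flags=0010 VC?T → r2=0x49
[8] flags=1010 → (cmp)
[9] flags=1010 GT?F → skip
[10] flags=1010 CC?F → skip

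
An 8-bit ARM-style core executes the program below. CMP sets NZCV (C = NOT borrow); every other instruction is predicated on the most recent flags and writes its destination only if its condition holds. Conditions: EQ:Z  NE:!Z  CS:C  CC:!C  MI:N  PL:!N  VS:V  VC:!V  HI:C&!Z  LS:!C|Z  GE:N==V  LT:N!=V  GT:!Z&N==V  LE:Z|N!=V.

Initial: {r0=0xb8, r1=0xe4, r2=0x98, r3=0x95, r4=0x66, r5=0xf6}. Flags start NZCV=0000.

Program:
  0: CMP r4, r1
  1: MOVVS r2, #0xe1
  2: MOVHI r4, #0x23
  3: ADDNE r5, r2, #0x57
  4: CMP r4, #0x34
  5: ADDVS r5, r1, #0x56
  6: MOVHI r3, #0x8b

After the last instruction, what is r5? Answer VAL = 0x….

VAL = 0x38

[0] flags=1001 → (cmp)
[1] flags=1001 VS?T → r2=0xe1
[2] flags=1001 HI?F → skip
[3] flags=1001 NE?T → r5=0x38
[4] flags=0010 → (cmp)
[5] flags=0010 VS?F → skip
[6] flags=0010 HI?T → r3=0x8b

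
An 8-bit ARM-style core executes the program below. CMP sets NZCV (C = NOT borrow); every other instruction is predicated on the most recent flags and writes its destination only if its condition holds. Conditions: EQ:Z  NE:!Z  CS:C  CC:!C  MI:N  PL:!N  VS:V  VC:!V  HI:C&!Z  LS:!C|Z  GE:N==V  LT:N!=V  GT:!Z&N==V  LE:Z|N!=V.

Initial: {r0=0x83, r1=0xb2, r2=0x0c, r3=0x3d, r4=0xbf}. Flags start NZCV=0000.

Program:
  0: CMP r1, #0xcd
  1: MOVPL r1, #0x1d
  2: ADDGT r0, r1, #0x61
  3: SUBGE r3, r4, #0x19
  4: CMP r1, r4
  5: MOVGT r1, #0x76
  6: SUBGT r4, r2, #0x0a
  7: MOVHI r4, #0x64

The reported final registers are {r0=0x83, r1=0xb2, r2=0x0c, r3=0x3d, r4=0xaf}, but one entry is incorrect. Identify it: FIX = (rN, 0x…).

0: ✓ CMP  NZCV=1000
1: · MOVPL
2: · ADDGT
3: · SUBGE
4: ✓ CMP  NZCV=1000
5: · MOVGT
6: · SUBGT
7: · MOVHI

FIX = (r4, 0xbf)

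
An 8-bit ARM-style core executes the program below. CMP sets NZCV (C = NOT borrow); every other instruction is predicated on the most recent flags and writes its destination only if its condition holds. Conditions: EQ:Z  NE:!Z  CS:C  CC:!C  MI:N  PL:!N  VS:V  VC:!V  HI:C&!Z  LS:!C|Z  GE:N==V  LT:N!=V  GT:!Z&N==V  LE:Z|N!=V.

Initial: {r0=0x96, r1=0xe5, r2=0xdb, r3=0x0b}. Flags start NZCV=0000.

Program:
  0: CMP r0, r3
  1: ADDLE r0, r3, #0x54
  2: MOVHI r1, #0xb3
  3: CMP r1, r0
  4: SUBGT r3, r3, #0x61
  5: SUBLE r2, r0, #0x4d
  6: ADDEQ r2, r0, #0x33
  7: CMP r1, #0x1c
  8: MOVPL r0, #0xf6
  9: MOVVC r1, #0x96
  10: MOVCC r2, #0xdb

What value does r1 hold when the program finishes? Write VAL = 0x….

[0] flags=1010 → (cmp)
[1] flags=1010 LE?T → r0=0x5f
[2] flags=1010 HI?T → r1=0xb3
[3] flags=0011 → (cmp)
[4] flags=0011 GT?F → skip
[5] flags=0011 LE?T → r2=0x12
[6] flags=0011 EQ?F → skip
[7] flags=1010 → (cmp)
[8] flags=1010 PL?F → skip
[9] flags=1010 VC?T → r1=0x96
[10] flags=1010 CC?F → skip

VAL = 0x96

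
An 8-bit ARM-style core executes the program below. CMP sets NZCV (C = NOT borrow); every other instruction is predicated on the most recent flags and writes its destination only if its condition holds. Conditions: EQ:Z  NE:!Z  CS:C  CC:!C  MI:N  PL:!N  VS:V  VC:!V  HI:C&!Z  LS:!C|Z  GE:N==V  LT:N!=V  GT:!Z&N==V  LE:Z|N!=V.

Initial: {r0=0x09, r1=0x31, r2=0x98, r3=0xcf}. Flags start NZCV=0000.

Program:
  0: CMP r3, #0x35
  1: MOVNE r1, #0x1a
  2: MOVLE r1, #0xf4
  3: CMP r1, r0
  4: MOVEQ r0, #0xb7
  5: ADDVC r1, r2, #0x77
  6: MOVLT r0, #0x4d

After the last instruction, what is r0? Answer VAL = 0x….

VAL = 0x4d

[0] flags=1010 → (cmp)
[1] flags=1010 NE?T → r1=0x1a
[2] flags=1010 LE?T → r1=0xf4
[3] flags=1010 → (cmp)
[4] flags=1010 EQ?F → skip
[5] flags=1010 VC?T → r1=0x0f
[6] flags=1010 LT?T → r0=0x4d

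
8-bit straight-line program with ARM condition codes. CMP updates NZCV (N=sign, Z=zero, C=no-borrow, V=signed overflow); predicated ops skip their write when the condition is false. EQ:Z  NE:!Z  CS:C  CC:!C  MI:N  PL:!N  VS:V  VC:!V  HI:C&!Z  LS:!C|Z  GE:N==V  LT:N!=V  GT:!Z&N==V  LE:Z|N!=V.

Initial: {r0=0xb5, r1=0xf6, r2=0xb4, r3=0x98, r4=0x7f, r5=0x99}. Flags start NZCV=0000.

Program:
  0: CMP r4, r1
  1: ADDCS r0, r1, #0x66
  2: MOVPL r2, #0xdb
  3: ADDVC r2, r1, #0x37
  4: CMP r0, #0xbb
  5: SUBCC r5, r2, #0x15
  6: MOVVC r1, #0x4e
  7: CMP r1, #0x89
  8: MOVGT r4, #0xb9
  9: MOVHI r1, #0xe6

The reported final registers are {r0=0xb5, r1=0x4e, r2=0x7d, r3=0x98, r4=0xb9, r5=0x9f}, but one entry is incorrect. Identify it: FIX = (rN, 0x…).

[0] flags=1001 → (cmp)
[1] flags=1001 CS?F → skip
[2] flags=1001 PL?F → skip
[3] flags=1001 VC?F → skip
[4] flags=1000 → (cmp)
[5] flags=1000 CC?T → r5=0x9f
[6] flags=1000 VC?T → r1=0x4e
[7] flags=1001 → (cmp)
[8] flags=1001 GT?T → r4=0xb9
[9] flags=1001 HI?F → skip

FIX = (r2, 0xb4)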